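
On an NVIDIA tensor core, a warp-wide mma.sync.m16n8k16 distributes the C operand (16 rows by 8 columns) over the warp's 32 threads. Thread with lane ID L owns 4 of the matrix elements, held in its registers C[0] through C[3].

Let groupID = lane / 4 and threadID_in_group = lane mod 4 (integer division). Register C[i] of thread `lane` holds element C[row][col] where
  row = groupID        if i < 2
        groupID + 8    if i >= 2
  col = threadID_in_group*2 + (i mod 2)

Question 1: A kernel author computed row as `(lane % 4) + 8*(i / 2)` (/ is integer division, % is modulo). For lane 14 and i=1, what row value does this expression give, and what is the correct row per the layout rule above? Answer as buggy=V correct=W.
`(lane % 4) + 8*(i / 2)`[14,1]->2
lane 14->14/4=3, 14 mod 4=2
i=1  r:3+0->3  c:2·2+1->5
row: 2 vs 3

buggy=2 correct=3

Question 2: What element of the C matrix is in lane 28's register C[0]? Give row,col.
7,0

L=28⇒gr=28>>2=7, th=28&3=0
[0]⇒row 7+0=7  col 0·2+0=0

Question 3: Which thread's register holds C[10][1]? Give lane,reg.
r:10=>grp=2,rB=1  c:1=>tig=0,lo=1
L=2*4+0=8  i=1*2+1=3

8,3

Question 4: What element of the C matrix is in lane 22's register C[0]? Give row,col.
5,4

lane 22⇒22/4=5, 22 mod 4=2
i=0  r:5+0⇒5  c:2·2+0⇒4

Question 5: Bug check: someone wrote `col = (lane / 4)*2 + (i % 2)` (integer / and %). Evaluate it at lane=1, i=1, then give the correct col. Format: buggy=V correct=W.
buggy=1 correct=3

`(lane / 4)*2 + (i % 2)`[1,1]→1
1: G=0,T=1
[1] (0+0,1*2+1) = (0,3)
col: 1 vs 3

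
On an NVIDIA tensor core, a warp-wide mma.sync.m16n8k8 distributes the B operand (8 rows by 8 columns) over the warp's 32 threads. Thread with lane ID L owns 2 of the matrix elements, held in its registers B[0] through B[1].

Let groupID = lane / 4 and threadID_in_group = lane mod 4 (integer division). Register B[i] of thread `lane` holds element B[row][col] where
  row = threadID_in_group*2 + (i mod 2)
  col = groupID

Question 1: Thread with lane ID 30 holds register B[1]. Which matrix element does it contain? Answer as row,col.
L=30->gid=30>>2=7, tid=30&3=2
[1]->row 2·2+1=5  col gid=7

5,7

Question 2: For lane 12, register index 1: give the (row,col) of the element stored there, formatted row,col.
1,3

lane 12→12/4=3, 12 mod 4=0
i=1  r:2·0+1→1  c:3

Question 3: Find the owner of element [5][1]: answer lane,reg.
c=1→G=1  r=5→T=2,p=1
L=1*4+2=6  i=1=1

6,1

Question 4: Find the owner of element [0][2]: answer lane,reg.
c=2->g=2  r=0->t=0,b0=0
L=2*4+0=8  i=0=0

8,0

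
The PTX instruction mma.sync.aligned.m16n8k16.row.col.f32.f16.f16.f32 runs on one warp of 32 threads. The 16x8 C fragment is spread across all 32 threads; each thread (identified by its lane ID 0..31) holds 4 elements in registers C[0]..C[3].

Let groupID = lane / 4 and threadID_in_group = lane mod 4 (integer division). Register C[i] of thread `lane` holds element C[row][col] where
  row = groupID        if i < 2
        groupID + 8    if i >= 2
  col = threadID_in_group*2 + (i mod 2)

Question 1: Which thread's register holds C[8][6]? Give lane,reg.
3,2

r=8⇒gr=0,Rb=1  c=6⇒th=3,odd=0
L=0*4+3=3  i=1*2+0=2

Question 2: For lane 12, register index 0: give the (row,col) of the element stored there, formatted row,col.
12: g=3,t=0
[0] (3+0,0*2+0) = (3,0)

3,0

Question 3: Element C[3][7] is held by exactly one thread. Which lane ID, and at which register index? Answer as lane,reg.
15,1

r=3->g=3,rb=0  c=7->t=3,b0=1
L=3*4+3=15  i=0*2+1=1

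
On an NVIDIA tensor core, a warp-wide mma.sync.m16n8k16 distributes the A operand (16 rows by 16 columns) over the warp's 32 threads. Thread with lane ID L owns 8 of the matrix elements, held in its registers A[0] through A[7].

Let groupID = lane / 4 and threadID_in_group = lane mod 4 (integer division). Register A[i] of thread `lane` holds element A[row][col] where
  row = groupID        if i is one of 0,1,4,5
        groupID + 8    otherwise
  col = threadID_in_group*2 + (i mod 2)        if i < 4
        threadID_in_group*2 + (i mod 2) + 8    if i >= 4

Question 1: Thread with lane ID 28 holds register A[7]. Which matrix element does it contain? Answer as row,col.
28: g=7,t=0
[7] (7+8,0*2+1+8) = (15,9)

15,9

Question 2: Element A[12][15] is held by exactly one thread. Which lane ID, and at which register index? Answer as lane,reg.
r=12→G=4,rhi=1  c=15→chi=1,T=3,p=1
L=4*4+3=19  i=1*4+1*2+1=7

19,7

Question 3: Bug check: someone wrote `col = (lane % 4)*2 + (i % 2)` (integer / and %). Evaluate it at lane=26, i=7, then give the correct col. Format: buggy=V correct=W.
`(lane % 4)*2 + (i % 2)`[26,7]->5
lane 26: g=6 (26/4), t=2 (26%4)
i=7: r=6+8=14, c=2*2+1+8=13
col: 5 vs 13

buggy=5 correct=13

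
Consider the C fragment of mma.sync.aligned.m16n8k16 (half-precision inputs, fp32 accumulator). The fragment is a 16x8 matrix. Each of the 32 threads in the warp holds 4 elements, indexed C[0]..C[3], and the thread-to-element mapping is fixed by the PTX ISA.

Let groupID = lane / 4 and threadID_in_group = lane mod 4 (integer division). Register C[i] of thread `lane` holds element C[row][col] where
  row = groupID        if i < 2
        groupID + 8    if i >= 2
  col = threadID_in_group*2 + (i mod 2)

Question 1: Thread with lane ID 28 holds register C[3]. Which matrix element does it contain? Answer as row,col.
15,1

28: gid=7,tid=0
[3] (7+8,0*2+1) = (15,1)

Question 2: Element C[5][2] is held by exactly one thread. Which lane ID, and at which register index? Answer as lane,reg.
21,0

r=5⇒gr=5,Rb=0  c=2⇒th=1,odd=0
L=5*4+1=21  i=0*2+0=0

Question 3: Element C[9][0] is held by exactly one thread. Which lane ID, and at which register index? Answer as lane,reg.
r=9->g=1,rb=1  c=0->t=0,b0=0
L=1*4+0=4  i=1*2+0=2

4,2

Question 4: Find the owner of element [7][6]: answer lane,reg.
31,0

r=7→G=7,rhi=0  c=6→T=3,p=0
L=7*4+3=31  i=0*2+0=0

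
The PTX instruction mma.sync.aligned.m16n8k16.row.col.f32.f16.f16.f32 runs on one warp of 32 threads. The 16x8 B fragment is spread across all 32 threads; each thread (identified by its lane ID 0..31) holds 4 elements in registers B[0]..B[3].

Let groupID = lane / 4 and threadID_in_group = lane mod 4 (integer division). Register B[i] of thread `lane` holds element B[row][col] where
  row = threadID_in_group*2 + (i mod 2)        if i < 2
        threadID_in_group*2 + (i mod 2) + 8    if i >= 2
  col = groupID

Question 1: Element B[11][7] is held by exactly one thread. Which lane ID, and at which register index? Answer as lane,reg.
c:7=>grp=7  r:11=>rB=1,tig=1,lo=1
L=7*4+1=29  i=1*2+1=3

29,3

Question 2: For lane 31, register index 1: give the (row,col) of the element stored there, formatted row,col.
7,7

L=31->gid=31>>2=7, tid=31&3=3
[1]->row 3·2+1+0=7  col gid=7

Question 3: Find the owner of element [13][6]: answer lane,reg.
26,3

c=6→G=6  r=13→rhi=1,T=2,p=1
L=6*4+2=26  i=1*2+1=3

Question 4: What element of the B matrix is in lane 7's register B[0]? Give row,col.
6,1

L=7->g=7>>2=1, t=7&3=3
[0]->row 3·2+0+0=6  col g=1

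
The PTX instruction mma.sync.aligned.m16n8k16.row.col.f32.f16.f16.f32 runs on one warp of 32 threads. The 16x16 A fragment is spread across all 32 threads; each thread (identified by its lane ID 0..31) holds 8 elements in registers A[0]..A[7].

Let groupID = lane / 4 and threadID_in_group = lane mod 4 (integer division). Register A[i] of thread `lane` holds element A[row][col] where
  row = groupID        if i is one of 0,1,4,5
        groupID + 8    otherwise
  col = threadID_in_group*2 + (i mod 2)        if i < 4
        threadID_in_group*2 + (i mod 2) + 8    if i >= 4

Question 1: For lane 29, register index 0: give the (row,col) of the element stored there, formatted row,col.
7,2

L=29->gid=29>>2=7, tid=29&3=1
[0]->row 7+0=7  col 1·2+0+0=2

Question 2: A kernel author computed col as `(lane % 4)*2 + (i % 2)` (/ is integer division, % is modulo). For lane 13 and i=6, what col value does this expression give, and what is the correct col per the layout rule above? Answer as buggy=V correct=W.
`(lane % 4)*2 + (i % 2)`[13,6]=>2
lane 13=>13/4=3, 13 mod 4=1
i=6  r:3+8=>11  c:2·1+0+8=>10
col: 2 vs 10

buggy=2 correct=10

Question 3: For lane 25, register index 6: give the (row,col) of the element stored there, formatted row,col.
L=25->gid=25>>2=6, tid=25&3=1
[6]->row 6+8=14  col 1·2+0+8=10

14,10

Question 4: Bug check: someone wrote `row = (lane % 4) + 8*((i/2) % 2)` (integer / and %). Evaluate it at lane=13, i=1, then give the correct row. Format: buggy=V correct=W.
`(lane % 4) + 8*((i/2) % 2)`[13,1]->1
lane 13->13/4=3, 13 mod 4=1
i=1  r:3+0->3  c:2·1+1+0->3
row: 1 vs 3

buggy=1 correct=3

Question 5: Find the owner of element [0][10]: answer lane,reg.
1,4

r=0->g=0,rb=0  c=10->cb=1,t=1,b0=0
L=0*4+1=1  i=1*4+0*2+0=4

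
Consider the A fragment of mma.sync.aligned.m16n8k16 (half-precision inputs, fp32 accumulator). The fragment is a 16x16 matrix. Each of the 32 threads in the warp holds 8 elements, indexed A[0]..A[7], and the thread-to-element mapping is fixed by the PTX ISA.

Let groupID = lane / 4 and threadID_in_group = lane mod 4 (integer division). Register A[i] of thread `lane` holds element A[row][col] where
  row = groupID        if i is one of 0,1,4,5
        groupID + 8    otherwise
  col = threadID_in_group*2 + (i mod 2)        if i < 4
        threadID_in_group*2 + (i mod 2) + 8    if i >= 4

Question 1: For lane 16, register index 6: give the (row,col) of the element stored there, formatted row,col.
lane 16: gid=4 (16/4), tid=0 (16%4)
i=6: r=4+8=12, c=0*2+0+8=8

12,8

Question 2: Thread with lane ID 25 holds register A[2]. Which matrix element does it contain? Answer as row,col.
14,2

lane 25: G=6 (25/4), T=1 (25%4)
i=2: r=6+8=14, c=1*2+0+0=2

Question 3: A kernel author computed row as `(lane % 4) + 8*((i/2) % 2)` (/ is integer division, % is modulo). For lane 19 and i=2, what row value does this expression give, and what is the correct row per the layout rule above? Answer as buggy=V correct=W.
`(lane % 4) + 8*((i/2) % 2)`[19,2]->11
lane 19->19/4=4, 19 mod 4=3
i=2  r:4+8->12  c:2·3+0+0->6
row: 11 vs 12

buggy=11 correct=12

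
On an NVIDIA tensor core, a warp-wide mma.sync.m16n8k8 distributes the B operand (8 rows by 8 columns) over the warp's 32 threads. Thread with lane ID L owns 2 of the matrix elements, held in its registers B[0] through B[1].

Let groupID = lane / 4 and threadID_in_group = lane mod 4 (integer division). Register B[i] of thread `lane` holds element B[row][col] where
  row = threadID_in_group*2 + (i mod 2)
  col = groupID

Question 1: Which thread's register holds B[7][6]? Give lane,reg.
c=6->g=6  r=7->t=3,b0=1
L=6*4+3=27  i=1=1

27,1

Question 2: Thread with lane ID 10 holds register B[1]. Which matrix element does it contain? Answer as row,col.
5,2

lane 10: gr=2 (10/4), th=2 (10%4)
i=1: r=2*2+1=5, c=gr=2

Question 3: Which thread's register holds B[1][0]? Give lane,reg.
c=0⇒gr=0  r=1⇒th=0,odd=1
L=0*4+0=0  i=1=1

0,1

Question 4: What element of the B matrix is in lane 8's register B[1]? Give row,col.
8: grp=2,tig=0
[1] (0*2+1,2) = (1,2)

1,2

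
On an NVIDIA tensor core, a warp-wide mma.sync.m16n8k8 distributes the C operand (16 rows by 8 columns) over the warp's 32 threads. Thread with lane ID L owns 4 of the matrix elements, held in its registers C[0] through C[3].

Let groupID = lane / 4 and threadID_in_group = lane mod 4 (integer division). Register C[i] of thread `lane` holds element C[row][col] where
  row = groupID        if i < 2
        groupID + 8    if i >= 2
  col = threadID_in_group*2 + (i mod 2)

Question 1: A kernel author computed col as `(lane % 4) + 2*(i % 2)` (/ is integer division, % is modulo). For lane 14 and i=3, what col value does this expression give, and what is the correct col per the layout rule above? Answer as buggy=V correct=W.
`(lane % 4) + 2*(i % 2)`[14,3]→4
lane 14: G=3 (14/4), T=2 (14%4)
i=3: r=3+8=11, c=2*2+1=5
col: 4 vs 5

buggy=4 correct=5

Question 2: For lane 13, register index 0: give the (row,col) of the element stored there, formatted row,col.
3,2

L=13=>grp=13>>2=3, tig=13&3=1
[0]=>row 3+0=3  col 1·2+0=2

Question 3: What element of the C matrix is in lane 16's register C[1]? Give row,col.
4,1

16: gr=4,th=0
[1] (4+0,0*2+1) = (4,1)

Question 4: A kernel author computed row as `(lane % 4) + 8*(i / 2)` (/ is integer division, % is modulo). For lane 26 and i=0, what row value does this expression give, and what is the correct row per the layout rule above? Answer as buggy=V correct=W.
buggy=2 correct=6

`(lane % 4) + 8*(i / 2)`[26,0]⇒2
26: gr=6,th=2
[0] (6+0,2*2+0) = (6,4)
row: 2 vs 6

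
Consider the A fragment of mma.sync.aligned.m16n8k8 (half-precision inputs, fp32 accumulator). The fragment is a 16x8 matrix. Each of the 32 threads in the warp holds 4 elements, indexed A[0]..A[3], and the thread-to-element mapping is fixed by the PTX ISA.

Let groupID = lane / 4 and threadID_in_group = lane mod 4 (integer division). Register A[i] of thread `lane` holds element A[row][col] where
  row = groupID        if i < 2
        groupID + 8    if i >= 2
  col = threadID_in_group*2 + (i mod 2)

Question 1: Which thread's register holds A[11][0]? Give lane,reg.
12,2

r:11=>grp=3,rB=1  c:0=>tig=0,lo=0
L=3*4+0=12  i=1*2+0=2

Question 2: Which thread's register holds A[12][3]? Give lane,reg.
17,3

r=12⇒gr=4,Rb=1  c=3⇒th=1,odd=1
L=4*4+1=17  i=1*2+1=3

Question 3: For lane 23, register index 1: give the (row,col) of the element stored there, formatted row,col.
5,7

lane 23: G=5 (23/4), T=3 (23%4)
i=1: r=5+0=5, c=3*2+1=7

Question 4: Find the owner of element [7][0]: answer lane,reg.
28,0

r=7->g=7,rb=0  c=0->t=0,b0=0
L=7*4+0=28  i=0*2+0=0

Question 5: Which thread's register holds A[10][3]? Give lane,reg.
r=10⇒gr=2,Rb=1  c=3⇒th=1,odd=1
L=2*4+1=9  i=1*2+1=3

9,3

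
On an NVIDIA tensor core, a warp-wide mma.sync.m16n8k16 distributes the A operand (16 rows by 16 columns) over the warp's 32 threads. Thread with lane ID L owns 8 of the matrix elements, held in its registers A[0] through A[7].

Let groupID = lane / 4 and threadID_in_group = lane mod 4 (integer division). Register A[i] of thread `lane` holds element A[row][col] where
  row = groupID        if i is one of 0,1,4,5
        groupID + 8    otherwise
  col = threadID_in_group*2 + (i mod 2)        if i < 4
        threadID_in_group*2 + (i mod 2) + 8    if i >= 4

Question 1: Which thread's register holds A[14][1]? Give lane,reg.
24,3

r: 14->gid=6,r8=1  c: 1->c8=0,tid=0,i&1=1
L=6*4+0=24  i=0*4+1*2+1=3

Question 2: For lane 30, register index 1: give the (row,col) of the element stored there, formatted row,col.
L=30=>grp=30>>2=7, tig=30&3=2
[1]=>row 7+0=7  col 2·2+1+0=5

7,5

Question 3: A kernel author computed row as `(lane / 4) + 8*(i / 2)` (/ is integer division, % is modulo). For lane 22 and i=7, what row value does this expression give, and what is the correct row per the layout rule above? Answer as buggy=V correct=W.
`(lane / 4) + 8*(i / 2)`[22,7]=>29
L=22=>grp=22>>2=5, tig=22&3=2
[7]=>row 5+8=13  col 2·2+1+8=13
row: 29 vs 13

buggy=29 correct=13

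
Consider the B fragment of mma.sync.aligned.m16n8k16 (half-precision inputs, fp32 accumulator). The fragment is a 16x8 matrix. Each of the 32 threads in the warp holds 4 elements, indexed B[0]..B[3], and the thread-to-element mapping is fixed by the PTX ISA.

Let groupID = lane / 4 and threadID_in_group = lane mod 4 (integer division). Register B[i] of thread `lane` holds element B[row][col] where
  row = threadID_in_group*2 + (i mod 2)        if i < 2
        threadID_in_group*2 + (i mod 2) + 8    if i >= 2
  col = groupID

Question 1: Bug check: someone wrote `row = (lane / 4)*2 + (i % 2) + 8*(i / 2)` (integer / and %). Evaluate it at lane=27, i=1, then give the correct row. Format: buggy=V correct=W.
`(lane / 4)*2 + (i % 2) + 8*(i / 2)`[27,1]=>13
lane 27: grp=6 (27/4), tig=3 (27%4)
i=1: r=3*2+1+0=7, c=grp=6
row: 13 vs 7

buggy=13 correct=7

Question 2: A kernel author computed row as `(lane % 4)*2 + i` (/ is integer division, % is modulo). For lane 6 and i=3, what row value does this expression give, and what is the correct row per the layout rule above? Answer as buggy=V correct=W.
`(lane % 4)*2 + i`[6,3]->7
lane 6: g=1 (6/4), t=2 (6%4)
i=3: r=2*2+1+8=13, c=g=1
row: 7 vs 13

buggy=7 correct=13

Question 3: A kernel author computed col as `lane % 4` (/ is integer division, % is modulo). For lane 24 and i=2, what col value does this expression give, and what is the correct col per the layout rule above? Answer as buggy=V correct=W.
buggy=0 correct=6

`lane % 4`[24,2]->0
lane 24: g=6 (24/4), t=0 (24%4)
i=2: r=0*2+0+8=8, c=g=6
col: 0 vs 6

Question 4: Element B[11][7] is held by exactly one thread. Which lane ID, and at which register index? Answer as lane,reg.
c=7→G=7  r=11→rhi=1,T=1,p=1
L=7*4+1=29  i=1*2+1=3

29,3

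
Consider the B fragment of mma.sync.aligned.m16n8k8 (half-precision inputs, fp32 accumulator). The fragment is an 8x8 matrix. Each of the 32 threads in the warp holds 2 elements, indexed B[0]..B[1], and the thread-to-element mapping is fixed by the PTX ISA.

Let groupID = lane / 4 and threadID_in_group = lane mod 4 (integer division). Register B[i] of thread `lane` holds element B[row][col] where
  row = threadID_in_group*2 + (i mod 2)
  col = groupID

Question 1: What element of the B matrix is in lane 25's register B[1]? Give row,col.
3,6

L=25->gid=25>>2=6, tid=25&3=1
[1]->row 1·2+1=3  col gid=6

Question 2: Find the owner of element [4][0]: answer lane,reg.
2,0

c=0→G=0  r=4→T=2,p=0
L=0*4+2=2  i=0=0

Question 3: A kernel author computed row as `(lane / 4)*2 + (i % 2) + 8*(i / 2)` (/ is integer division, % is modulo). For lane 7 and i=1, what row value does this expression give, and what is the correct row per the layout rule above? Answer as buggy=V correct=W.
`(lane / 4)*2 + (i % 2) + 8*(i / 2)`[7,1]⇒3
7: gr=1,th=3
[1] (3*2+1,1) = (7,1)
row: 3 vs 7

buggy=3 correct=7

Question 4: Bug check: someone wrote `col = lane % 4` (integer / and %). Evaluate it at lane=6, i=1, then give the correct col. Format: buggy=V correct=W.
buggy=2 correct=1

`lane % 4`[6,1]->2
6: gid=1,tid=2
[1] (2*2+1,1) = (5,1)
col: 2 vs 1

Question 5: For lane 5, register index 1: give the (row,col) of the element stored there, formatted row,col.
3,1

5: gr=1,th=1
[1] (1*2+1,1) = (3,1)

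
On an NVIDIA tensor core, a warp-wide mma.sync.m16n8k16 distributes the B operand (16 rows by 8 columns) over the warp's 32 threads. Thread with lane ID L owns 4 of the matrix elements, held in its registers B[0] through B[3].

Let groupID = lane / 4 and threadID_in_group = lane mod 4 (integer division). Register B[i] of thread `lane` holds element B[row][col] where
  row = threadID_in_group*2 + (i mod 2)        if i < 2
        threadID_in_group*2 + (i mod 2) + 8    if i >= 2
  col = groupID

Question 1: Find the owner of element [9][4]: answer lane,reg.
16,3

c: 4->gid=4  r: 9->r8=1,tid=0,i&1=1
L=4*4+0=16  i=1*2+1=3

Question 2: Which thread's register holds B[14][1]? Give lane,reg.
c=1→G=1  r=14→rhi=1,T=3,p=0
L=1*4+3=7  i=1*2+0=2

7,2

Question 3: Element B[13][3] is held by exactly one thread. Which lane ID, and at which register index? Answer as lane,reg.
c=3→G=3  r=13→rhi=1,T=2,p=1
L=3*4+2=14  i=1*2+1=3

14,3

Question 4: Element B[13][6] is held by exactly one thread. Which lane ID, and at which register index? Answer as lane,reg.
c: 6->gid=6  r: 13->r8=1,tid=2,i&1=1
L=6*4+2=26  i=1*2+1=3

26,3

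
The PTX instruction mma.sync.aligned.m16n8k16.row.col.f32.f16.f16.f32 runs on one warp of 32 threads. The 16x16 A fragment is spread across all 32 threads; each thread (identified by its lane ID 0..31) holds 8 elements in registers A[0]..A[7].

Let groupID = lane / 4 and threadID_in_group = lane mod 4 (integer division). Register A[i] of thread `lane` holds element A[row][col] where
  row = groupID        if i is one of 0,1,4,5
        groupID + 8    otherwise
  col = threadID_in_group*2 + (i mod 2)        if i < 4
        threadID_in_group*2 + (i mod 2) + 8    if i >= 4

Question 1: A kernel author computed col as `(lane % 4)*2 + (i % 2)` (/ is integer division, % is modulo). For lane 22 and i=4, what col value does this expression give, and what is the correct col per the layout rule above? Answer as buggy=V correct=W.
`(lane % 4)*2 + (i % 2)`[22,4]=>4
lane 22: grp=5 (22/4), tig=2 (22%4)
i=4: r=5+0=5, c=2*2+0+8=12
col: 4 vs 12

buggy=4 correct=12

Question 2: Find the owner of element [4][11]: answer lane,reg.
17,5

r=4→G=4,rhi=0  c=11→chi=1,T=1,p=1
L=4*4+1=17  i=1*4+0*2+1=5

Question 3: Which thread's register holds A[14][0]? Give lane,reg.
24,2

r: 14->gid=6,r8=1  c: 0->c8=0,tid=0,i&1=0
L=6*4+0=24  i=0*4+1*2+0=2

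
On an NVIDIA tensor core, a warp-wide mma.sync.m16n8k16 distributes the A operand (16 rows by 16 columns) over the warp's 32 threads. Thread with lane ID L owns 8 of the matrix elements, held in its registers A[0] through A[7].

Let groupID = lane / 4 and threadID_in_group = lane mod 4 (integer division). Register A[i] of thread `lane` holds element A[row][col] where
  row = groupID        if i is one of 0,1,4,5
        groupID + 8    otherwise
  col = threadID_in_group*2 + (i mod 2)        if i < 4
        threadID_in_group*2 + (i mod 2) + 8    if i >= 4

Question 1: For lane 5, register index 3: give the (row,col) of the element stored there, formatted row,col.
9,3

lane 5=>5/4=1, 5 mod 4=1
i=3  r:1+8=>9  c:2·1+1+0=>3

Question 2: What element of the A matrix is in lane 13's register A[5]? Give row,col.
3,11

lane 13: G=3 (13/4), T=1 (13%4)
i=5: r=3+0=3, c=1*2+1+8=11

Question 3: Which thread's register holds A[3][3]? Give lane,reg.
r: 3->gid=3,r8=0  c: 3->c8=0,tid=1,i&1=1
L=3*4+1=13  i=0*4+0*2+1=1

13,1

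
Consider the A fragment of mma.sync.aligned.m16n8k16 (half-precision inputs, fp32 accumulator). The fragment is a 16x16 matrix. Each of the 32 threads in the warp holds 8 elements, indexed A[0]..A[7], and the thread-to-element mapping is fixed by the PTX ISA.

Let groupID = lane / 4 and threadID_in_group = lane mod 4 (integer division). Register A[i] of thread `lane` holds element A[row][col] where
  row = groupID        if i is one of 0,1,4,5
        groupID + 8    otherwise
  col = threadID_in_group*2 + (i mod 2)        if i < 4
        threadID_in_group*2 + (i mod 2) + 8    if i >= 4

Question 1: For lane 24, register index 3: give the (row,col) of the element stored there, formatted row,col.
L=24→G=24>>2=6, T=24&3=0
[3]→row 6+8=14  col 0·2+1+0=1

14,1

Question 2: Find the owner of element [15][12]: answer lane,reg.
30,6

r=15⇒gr=7,Rb=1  c=12⇒Cb=1,th=2,odd=0
L=7*4+2=30  i=1*4+1*2+0=6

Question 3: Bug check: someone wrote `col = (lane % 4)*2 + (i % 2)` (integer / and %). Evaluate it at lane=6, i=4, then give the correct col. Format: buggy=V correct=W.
buggy=4 correct=12

`(lane % 4)*2 + (i % 2)`[6,4]->4
lane 6->6/4=1, 6 mod 4=2
i=4  r:1+0->1  c:2·2+0+8->12
col: 4 vs 12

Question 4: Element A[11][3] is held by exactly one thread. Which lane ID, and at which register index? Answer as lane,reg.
13,3

r: 11->gid=3,r8=1  c: 3->c8=0,tid=1,i&1=1
L=3*4+1=13  i=0*4+1*2+1=3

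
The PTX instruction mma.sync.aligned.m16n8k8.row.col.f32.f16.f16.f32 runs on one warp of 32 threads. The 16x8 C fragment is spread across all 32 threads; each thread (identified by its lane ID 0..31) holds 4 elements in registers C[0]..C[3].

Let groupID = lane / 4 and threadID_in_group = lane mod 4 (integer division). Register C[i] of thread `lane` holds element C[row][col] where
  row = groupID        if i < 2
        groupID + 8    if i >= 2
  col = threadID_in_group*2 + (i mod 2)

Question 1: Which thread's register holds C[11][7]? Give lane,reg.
15,3

r=11→G=3,rhi=1  c=7→T=3,p=1
L=3*4+3=15  i=1*2+1=3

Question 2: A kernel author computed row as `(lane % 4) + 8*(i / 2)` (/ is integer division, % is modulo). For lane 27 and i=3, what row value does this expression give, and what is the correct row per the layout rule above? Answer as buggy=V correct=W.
`(lane % 4) + 8*(i / 2)`[27,3]->11
lane 27: g=6 (27/4), t=3 (27%4)
i=3: r=6+8=14, c=3*2+1=7
row: 11 vs 14

buggy=11 correct=14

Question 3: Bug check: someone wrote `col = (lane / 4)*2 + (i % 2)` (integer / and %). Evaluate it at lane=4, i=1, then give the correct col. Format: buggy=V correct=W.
`(lane / 4)*2 + (i % 2)`[4,1]=>3
lane 4: grp=1 (4/4), tig=0 (4%4)
i=1: r=1+0=1, c=0*2+1=1
col: 3 vs 1

buggy=3 correct=1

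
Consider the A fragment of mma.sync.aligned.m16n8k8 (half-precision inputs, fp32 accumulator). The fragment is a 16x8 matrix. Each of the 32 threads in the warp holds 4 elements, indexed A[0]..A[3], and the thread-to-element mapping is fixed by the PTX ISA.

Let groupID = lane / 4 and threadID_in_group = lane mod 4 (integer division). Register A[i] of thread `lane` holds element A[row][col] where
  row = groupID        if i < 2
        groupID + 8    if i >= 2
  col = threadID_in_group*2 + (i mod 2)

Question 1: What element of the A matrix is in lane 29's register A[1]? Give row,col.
7,3

29: gr=7,th=1
[1] (7+0,1*2+1) = (7,3)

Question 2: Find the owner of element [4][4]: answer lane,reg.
18,0

r=4→G=4,rhi=0  c=4→T=2,p=0
L=4*4+2=18  i=0*2+0=0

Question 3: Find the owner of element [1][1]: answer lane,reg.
4,1

r: 1->gid=1,r8=0  c: 1->tid=0,i&1=1
L=1*4+0=4  i=0*2+1=1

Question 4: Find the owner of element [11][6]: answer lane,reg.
r:11=>grp=3,rB=1  c:6=>tig=3,lo=0
L=3*4+3=15  i=1*2+0=2

15,2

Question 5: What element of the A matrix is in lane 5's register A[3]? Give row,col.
lane 5->5/4=1, 5 mod 4=1
i=3  r:1+8->9  c:2·1+1->3

9,3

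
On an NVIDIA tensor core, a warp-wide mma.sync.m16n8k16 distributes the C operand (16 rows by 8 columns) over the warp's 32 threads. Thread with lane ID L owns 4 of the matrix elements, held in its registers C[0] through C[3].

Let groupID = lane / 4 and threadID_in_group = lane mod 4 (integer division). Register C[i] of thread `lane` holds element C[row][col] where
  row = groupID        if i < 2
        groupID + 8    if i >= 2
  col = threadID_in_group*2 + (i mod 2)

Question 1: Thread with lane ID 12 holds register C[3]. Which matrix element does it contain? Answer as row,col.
11,1

12: G=3,T=0
[3] (3+8,0*2+1) = (11,1)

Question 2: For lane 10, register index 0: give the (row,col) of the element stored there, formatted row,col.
2,4

lane 10->10/4=2, 10 mod 4=2
i=0  r:2+0->2  c:2·2+0->4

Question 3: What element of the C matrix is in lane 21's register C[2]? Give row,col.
L=21=>grp=21>>2=5, tig=21&3=1
[2]=>row 5+8=13  col 1·2+0=2

13,2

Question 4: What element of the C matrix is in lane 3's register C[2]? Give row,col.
lane 3->3/4=0, 3 mod 4=3
i=2  r:0+8->8  c:2·3+0->6

8,6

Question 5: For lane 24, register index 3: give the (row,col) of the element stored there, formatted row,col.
14,1

L=24→G=24>>2=6, T=24&3=0
[3]→row 6+8=14  col 0·2+1=1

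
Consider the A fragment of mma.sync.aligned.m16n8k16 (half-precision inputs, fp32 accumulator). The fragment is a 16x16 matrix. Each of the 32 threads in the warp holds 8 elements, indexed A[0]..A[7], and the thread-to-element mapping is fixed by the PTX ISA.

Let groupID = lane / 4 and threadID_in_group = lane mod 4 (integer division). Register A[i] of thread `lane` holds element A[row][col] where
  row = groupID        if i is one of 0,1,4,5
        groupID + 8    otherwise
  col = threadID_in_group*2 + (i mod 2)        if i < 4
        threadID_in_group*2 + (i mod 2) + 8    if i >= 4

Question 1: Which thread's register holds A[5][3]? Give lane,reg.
21,1

r=5->g=5,rb=0  c=3->cb=0,t=1,b0=1
L=5*4+1=21  i=0*4+0*2+1=1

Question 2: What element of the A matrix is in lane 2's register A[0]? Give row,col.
lane 2⇒2/4=0, 2 mod 4=2
i=0  r:0+0⇒0  c:2·2+0+0⇒4

0,4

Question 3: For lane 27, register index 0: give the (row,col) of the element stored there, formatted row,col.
6,6

lane 27→27/4=6, 27 mod 4=3
i=0  r:6+0→6  c:2·3+0+0→6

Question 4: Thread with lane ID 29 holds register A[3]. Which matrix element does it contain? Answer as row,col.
15,3

L=29→G=29>>2=7, T=29&3=1
[3]→row 7+8=15  col 1·2+1+0=3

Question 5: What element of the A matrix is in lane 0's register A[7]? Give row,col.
0: g=0,t=0
[7] (0+8,0*2+1+8) = (8,9)

8,9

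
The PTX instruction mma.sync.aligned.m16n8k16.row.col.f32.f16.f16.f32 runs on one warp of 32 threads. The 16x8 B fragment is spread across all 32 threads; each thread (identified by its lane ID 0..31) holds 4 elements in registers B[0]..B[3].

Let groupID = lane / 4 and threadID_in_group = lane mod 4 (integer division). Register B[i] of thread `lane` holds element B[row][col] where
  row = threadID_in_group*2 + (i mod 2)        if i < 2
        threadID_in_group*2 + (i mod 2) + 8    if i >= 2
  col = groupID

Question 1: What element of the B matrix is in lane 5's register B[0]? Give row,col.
5: gid=1,tid=1
[0] (1*2+0+0,1) = (2,1)

2,1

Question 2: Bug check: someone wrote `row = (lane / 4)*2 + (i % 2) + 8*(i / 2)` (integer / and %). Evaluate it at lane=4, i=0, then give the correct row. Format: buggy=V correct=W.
buggy=2 correct=0

`(lane / 4)*2 + (i % 2) + 8*(i / 2)`[4,0]→2
4: G=1,T=0
[0] (0*2+0+0,1) = (0,1)
row: 2 vs 0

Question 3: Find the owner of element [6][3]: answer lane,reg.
c:3=>grp=3  r:6=>rB=0,tig=3,lo=0
L=3*4+3=15  i=0*2+0=0

15,0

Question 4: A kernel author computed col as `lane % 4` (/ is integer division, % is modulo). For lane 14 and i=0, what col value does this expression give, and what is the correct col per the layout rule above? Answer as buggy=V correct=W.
buggy=2 correct=3

`lane % 4`[14,0]->2
lane 14: gid=3 (14/4), tid=2 (14%4)
i=0: r=2*2+0+0=4, c=gid=3
col: 2 vs 3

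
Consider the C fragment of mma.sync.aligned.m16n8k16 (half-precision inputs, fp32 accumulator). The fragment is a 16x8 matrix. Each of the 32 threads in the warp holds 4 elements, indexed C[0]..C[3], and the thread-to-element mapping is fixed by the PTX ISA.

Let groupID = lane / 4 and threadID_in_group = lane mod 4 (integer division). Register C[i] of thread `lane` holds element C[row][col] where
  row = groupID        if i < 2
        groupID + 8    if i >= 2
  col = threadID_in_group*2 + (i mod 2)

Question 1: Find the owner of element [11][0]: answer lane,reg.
r=11⇒gr=3,Rb=1  c=0⇒th=0,odd=0
L=3*4+0=12  i=1*2+0=2

12,2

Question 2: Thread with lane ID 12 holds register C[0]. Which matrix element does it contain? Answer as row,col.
3,0

L=12⇒gr=12>>2=3, th=12&3=0
[0]⇒row 3+0=3  col 0·2+0=0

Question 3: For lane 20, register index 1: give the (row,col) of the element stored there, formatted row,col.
5,1

L=20->g=20>>2=5, t=20&3=0
[1]->row 5+0=5  col 0·2+1=1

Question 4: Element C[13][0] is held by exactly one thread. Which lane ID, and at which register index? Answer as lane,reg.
20,2

r=13→G=5,rhi=1  c=0→T=0,p=0
L=5*4+0=20  i=1*2+0=2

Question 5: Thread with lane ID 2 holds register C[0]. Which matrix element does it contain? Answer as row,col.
0,4

lane 2->2/4=0, 2 mod 4=2
i=0  r:0+0->0  c:2·2+0->4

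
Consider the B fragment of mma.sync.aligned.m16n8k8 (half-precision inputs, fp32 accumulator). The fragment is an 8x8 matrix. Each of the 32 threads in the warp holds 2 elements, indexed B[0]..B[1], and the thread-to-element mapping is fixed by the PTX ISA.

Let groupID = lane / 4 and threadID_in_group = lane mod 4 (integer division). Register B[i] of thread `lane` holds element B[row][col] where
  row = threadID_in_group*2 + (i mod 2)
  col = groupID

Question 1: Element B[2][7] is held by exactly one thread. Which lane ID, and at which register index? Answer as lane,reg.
29,0

c=7→G=7  r=2→T=1,p=0
L=7*4+1=29  i=0=0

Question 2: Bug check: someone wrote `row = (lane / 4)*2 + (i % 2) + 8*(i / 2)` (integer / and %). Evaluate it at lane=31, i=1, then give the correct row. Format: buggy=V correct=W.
buggy=15 correct=7

`(lane / 4)*2 + (i % 2) + 8*(i / 2)`[31,1]⇒15
lane 31⇒31/4=7, 31 mod 4=3
i=1  r:2·3+1⇒7  c:7
row: 15 vs 7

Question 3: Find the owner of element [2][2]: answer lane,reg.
9,0

c: 2->gid=2  r: 2->tid=1,i&1=0
L=2*4+1=9  i=0=0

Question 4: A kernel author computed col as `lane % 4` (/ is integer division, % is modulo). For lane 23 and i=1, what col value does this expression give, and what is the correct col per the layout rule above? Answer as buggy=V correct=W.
`lane % 4`[23,1]→3
lane 23: G=5 (23/4), T=3 (23%4)
i=1: r=3*2+1=7, c=G=5
col: 3 vs 5

buggy=3 correct=5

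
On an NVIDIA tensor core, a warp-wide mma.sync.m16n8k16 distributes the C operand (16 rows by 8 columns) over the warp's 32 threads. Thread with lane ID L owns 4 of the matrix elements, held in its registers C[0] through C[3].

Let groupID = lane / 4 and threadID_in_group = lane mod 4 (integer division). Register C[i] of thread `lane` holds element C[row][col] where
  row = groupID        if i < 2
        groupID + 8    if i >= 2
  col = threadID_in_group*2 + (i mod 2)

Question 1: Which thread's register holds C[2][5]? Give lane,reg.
r=2⇒gr=2,Rb=0  c=5⇒th=2,odd=1
L=2*4+2=10  i=0*2+1=1

10,1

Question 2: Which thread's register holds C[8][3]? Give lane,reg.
r: 8->gid=0,r8=1  c: 3->tid=1,i&1=1
L=0*4+1=1  i=1*2+1=3

1,3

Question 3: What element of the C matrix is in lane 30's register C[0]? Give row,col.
lane 30⇒30/4=7, 30 mod 4=2
i=0  r:7+0⇒7  c:2·2+0⇒4

7,4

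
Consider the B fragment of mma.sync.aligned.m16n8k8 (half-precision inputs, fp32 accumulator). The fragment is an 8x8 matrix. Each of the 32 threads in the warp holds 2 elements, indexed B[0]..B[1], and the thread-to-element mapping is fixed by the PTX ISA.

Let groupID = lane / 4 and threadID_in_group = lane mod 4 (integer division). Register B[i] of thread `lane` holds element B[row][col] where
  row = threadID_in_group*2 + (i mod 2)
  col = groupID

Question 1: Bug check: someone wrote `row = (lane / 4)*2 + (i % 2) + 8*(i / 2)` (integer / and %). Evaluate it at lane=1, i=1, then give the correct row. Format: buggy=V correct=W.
`(lane / 4)*2 + (i % 2) + 8*(i / 2)`[1,1]=>1
1: grp=0,tig=1
[1] (1*2+1,0) = (3,0)
row: 1 vs 3

buggy=1 correct=3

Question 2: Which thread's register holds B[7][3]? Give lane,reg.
15,1

c=3⇒gr=3  r=7⇒th=3,odd=1
L=3*4+3=15  i=1=1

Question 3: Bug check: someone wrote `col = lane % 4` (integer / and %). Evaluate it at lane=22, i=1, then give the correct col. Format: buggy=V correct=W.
buggy=2 correct=5

`lane % 4`[22,1]->2
lane 22->22/4=5, 22 mod 4=2
i=1  r:2·2+1->5  c:5
col: 2 vs 5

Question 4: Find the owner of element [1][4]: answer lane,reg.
c:4=>grp=4  r:1=>tig=0,lo=1
L=4*4+0=16  i=1=1

16,1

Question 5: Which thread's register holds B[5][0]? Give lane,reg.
c=0⇒gr=0  r=5⇒th=2,odd=1
L=0*4+2=2  i=1=1

2,1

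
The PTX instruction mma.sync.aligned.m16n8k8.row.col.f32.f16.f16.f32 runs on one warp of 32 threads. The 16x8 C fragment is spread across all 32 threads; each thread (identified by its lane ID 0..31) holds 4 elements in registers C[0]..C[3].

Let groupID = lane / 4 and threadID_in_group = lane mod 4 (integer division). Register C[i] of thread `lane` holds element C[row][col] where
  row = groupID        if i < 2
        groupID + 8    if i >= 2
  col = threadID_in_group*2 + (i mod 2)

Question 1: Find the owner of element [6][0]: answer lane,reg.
r: 6->gid=6,r8=0  c: 0->tid=0,i&1=0
L=6*4+0=24  i=0*2+0=0

24,0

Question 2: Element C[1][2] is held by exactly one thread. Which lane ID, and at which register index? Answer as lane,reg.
r=1⇒gr=1,Rb=0  c=2⇒th=1,odd=0
L=1*4+1=5  i=0*2+0=0

5,0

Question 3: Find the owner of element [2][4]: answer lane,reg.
r=2->g=2,rb=0  c=4->t=2,b0=0
L=2*4+2=10  i=0*2+0=0

10,0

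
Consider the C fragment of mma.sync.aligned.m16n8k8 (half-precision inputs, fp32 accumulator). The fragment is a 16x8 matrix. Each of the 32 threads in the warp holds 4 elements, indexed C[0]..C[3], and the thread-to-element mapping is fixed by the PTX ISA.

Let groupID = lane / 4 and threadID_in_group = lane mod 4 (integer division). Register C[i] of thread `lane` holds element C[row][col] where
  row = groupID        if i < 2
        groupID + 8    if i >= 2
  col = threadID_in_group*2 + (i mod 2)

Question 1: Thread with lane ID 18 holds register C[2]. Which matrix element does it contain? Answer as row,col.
lane 18⇒18/4=4, 18 mod 4=2
i=2  r:4+8⇒12  c:2·2+0⇒4

12,4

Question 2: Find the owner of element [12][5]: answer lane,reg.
18,3

r=12→G=4,rhi=1  c=5→T=2,p=1
L=4*4+2=18  i=1*2+1=3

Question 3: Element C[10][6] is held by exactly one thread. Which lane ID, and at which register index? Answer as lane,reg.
11,2

r=10→G=2,rhi=1  c=6→T=3,p=0
L=2*4+3=11  i=1*2+0=2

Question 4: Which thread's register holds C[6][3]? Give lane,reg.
25,1

r=6⇒gr=6,Rb=0  c=3⇒th=1,odd=1
L=6*4+1=25  i=0*2+1=1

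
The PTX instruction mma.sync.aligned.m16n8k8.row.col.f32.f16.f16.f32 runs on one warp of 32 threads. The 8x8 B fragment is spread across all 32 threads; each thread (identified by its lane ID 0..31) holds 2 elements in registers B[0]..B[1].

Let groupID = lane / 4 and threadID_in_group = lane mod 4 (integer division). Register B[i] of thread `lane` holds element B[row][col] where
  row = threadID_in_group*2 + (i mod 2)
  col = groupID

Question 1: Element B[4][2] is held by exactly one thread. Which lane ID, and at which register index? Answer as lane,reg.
10,0

c: 2->gid=2  r: 4->tid=2,i&1=0
L=2*4+2=10  i=0=0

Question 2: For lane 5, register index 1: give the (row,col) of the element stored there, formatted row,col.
5: G=1,T=1
[1] (1*2+1,1) = (3,1)

3,1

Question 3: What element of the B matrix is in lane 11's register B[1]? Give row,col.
7,2

L=11=>grp=11>>2=2, tig=11&3=3
[1]=>row 3·2+1=7  col grp=2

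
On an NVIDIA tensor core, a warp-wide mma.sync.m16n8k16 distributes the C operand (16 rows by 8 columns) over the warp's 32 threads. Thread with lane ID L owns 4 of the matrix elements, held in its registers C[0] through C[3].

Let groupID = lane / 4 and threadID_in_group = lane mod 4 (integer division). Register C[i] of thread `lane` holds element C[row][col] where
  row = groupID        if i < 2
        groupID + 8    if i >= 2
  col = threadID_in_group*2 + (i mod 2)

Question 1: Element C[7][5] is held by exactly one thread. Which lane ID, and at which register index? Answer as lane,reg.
30,1

r: 7->gid=7,r8=0  c: 5->tid=2,i&1=1
L=7*4+2=30  i=0*2+1=1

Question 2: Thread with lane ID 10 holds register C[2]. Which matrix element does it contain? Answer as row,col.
10,4

lane 10->10/4=2, 10 mod 4=2
i=2  r:2+8->10  c:2·2+0->4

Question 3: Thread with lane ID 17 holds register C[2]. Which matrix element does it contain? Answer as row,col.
lane 17: g=4 (17/4), t=1 (17%4)
i=2: r=4+8=12, c=1*2+0=2

12,2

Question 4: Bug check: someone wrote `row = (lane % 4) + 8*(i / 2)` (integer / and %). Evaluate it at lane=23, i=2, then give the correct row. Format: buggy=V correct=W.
buggy=11 correct=13

`(lane % 4) + 8*(i / 2)`[23,2]->11
lane 23: gid=5 (23/4), tid=3 (23%4)
i=2: r=5+8=13, c=3*2+0=6
row: 11 vs 13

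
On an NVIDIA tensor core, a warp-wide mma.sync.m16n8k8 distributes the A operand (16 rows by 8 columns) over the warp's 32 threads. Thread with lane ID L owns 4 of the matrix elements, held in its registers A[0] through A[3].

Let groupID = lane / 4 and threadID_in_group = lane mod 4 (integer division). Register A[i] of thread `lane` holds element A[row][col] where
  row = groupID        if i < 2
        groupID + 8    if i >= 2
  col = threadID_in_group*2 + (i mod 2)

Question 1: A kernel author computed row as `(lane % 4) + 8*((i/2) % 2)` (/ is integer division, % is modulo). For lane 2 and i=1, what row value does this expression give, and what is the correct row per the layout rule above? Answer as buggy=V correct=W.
buggy=2 correct=0

`(lane % 4) + 8*((i/2) % 2)`[2,1]->2
lane 2->2/4=0, 2 mod 4=2
i=1  r:0+0->0  c:2·2+1->5
row: 2 vs 0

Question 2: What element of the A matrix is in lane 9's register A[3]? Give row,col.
10,3

lane 9->9/4=2, 9 mod 4=1
i=3  r:2+8->10  c:2·1+1->3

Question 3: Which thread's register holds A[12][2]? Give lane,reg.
17,2

r=12⇒gr=4,Rb=1  c=2⇒th=1,odd=0
L=4*4+1=17  i=1*2+0=2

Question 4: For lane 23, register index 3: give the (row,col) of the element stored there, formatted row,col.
13,7

23: gr=5,th=3
[3] (5+8,3*2+1) = (13,7)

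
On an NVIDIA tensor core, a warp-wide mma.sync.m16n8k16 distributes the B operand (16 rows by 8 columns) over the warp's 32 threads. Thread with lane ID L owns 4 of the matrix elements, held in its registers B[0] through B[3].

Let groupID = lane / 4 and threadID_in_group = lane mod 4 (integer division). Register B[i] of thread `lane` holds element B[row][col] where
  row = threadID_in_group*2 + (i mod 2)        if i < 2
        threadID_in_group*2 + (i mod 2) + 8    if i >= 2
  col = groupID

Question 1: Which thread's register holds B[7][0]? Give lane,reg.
3,1

c:0=>grp=0  r:7=>rB=0,tig=3,lo=1
L=0*4+3=3  i=0*2+1=1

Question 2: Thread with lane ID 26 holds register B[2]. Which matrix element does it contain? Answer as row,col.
12,6

26: G=6,T=2
[2] (2*2+0+8,6) = (12,6)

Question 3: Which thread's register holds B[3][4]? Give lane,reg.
17,1

c=4→G=4  r=3→rhi=0,T=1,p=1
L=4*4+1=17  i=0*2+1=1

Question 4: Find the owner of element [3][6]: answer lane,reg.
25,1

c=6→G=6  r=3→rhi=0,T=1,p=1
L=6*4+1=25  i=0*2+1=1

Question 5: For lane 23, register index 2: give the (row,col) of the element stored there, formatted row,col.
14,5

L=23=>grp=23>>2=5, tig=23&3=3
[2]=>row 3·2+0+8=14  col grp=5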